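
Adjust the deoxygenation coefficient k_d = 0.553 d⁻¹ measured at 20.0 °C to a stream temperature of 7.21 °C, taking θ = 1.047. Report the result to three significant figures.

k_d ≈ 0.307 d⁻¹

k_d(T₂) = k_d(T₁) · θ^(T₂−T₁) = 0.553 × 1.047^(7.21−20.0)
= 0.553 × 1.047^-12.8 = 0.553 × 0.5558 = 0.3073 d⁻¹.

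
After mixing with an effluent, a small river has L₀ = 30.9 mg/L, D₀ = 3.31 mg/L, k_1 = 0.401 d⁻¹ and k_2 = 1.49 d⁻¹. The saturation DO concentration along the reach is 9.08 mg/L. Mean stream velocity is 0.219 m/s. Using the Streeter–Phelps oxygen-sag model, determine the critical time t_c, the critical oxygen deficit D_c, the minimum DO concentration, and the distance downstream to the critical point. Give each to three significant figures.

With k_2/k_1 = 3.716 and 1 − D₀(k_2−k_1)/(k_1 L₀) = 0.7091,
t_c = ln(3.716 × 0.7091) / (1.49 − 0.401) = ln(2.635) / 1.089 = 0.9688/1.089 = 0.8896 d.
L(t_c) = L₀ e^(−k_1 t_c) = 30.9 × 0.7000 = 21.63 mg/L, and at the critical point k_2 D_c = k_1 L, so D_c = (0.401/1.49) × 21.63 = 5.821 mg/L.
Minimum DO = C_s − D_c = 9.08 − 5.821 = 3.259 mg/L.
x_c = v t_c = 0.219 m/s × 0.8896 d × 86400 s/d = 16830 m ≈ 16.8 km.

t_c ≈ 0.890 d; D_c ≈ 5.82 mg/L; min DO ≈ 3.26 mg/L; x_c ≈ 16.8 km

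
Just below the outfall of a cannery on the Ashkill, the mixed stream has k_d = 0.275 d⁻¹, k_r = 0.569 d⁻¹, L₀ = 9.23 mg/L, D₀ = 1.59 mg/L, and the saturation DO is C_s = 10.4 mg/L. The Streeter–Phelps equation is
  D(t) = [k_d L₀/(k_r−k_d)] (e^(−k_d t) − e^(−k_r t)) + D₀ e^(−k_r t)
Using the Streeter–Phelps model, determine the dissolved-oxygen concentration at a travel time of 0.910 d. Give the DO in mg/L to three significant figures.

DO ≈ 7.87 mg/L

k_d L₀/(k_r−k_d) = 0.275×9.23/(0.569−0.275) = 2.538/0.2940 = 8.634 mg/L.
e^(−k_d t) = e^(−0.275×0.9100) = 0.7786; e^(−k_r t) = e^(−0.569×0.9100) = 0.5958.
D = 8.634 × (0.7786 − 0.5958) + 1.59 × 0.5958 = 1.578 + 0.9474 = 2.525 mg/L.
DO = C_s − D = 10.4 − 2.525 = 7.875 mg/L.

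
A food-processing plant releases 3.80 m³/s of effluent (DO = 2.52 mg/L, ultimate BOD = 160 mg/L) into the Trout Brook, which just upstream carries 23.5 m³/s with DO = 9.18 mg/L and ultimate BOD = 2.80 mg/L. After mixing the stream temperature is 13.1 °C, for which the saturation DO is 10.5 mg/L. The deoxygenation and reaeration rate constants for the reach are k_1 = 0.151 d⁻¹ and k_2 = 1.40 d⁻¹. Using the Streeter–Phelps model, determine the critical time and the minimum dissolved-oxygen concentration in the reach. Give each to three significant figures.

t_c ≈ 0.663 d; minimum DO ≈ 8.09 mg/L

Mixed DO = (23.5×9.18 + 3.80×2.52)/(23.5+3.80) = 225.3/27.30 = 8.253 mg/L.
Mixed L₀ = (23.5×2.80 + 3.80×160)/(27.30) = 673.8/27.30 = 24.68 mg/L.
Initial deficit D₀ = C_s − DO₀ = 10.5 − 8.253 = 2.247 mg/L.
t_c = (1/1.249) ln[(1.40/0.151)(1 − 2.247×1.249/(0.151×24.68))] = 0.8006 × ln(2.290) = 0.6632 d.
D_c = (0.151/1.40) × 24.68 × e^(−0.151×0.6632) = 0.1079 × 24.68 × 0.9047 = 2.408 mg/L.
Minimum DO = 10.5 − 2.408 = 8.092 mg/L.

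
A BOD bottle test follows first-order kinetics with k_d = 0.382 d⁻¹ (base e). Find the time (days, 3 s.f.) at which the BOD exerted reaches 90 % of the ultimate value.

y/L₀ = 1 − e^(−k_d t) = 0.90 ⇒ e^(−k_d t) = 0.100
t = −ln(0.100) / 0.382 = 2.303 / 0.382 = 6.028 d.

t ≈ 6.03 d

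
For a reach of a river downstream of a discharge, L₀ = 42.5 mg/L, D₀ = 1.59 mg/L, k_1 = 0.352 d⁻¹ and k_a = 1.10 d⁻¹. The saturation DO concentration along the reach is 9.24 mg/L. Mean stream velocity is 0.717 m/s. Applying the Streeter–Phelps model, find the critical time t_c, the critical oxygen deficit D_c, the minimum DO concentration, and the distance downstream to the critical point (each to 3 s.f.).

t_c ≈ 1.41 d; D_c ≈ 8.27 mg/L; min DO ≈ 0.968 mg/L; x_c ≈ 87.5 km

At the critical point dD/dt = 0, so k_1 L₀ e^(−k_1 t) = k_a D. Substituting D(t) from the Streeter–Phelps equation and solving for t gives
t_c = ln[(k_a/k_1)(1 − D₀(k_a−k_1)/(k_1 L₀))] / (k_a−k_1).
Here k_a−k_1 = 0.7480 d⁻¹ and 1 − D₀(k_a−k_1)/(k_1 L₀) = 1 − 1.59×0.7480/(0.352×42.5) = 0.9205, so
t_c = ln(3.125 × 0.9205) / 0.7480 = 1.057 / 0.7480 = 1.413 d.
D_c = (k_1/k_a) L₀ e^(−k_1 t_c) = (0.352/1.10) × 42.5 × e^(−0.352×1.413) = 0.3200 × 42.5 × 0.6082 = 8.272 mg/L.
Minimum DO = C_s − D_c = 9.24 − 8.272 = 0.9682 mg/L.
x_c = v t_c = 0.717 m/s × 1.413 d × 86400 s/d = 87510 m ≈ 87.5 km.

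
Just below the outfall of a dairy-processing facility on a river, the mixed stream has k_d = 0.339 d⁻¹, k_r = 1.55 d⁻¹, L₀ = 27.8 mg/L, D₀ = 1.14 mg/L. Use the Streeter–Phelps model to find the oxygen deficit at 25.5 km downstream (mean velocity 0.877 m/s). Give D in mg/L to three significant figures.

Travel time t = x/v = 25.5 km / (0.877 m/s) = 25500 m / 0.877 m/s = 29080 s = 0.3365 d.
k_d L₀/(k_r−k_d) = 0.339×27.8/(1.55−0.339) = 9.424/1.211 = 7.782 mg/L.
e^(−k_d t) = e^(−0.339×0.3365) = 0.8922; e^(−k_r t) = e^(−1.55×0.3365) = 0.5936.
D = 7.782 × (0.8922 − 0.5936) + 1.14 × 0.5936 = 2.324 + 0.6767 = 3.001 mg/L.

D ≈ 3.00 mg/L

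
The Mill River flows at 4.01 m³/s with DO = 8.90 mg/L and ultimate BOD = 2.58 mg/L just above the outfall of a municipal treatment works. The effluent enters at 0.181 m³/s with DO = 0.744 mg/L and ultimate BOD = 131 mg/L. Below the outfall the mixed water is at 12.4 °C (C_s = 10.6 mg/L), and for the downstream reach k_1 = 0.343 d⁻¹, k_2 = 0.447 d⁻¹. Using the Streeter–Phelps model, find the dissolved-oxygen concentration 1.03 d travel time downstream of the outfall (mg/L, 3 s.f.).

Mixed DO = (4.01×8.90 + 0.181×0.744)/(4.01+0.181) = 35.82/4.191 = 8.548 mg/L.
Mixed L₀ = (4.01×2.58 + 0.181×131)/(4.191) = 34.06/4.191 = 8.126 mg/L.
Initial deficit D₀ = C_s − DO₀ = 10.6 − 8.548 = 2.052 mg/L.
D(1.03) = [0.343×8.126/(0.447−0.343)](e^(−0.343×1.03) − e^(−0.447×1.03)) + 2.052 e^(−0.447×1.03)
= 26.80 × (0.7024 − 0.6310) + 2.052 × 0.6310 = 3.207 mg/L.
DO = 10.6 − 3.207 = 7.393 mg/L.

DO ≈ 7.39 mg/L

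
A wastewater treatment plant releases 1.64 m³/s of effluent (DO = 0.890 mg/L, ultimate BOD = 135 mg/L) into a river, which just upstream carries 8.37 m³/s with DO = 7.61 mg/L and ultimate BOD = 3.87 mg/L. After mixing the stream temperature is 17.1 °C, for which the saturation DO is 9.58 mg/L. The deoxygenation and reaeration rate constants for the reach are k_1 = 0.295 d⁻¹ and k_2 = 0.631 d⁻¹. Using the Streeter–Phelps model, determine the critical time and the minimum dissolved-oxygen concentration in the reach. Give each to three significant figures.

Mixed DO = (8.37×7.61 + 1.64×0.890)/(8.37+1.64) = 65.16/10.01 = 6.509 mg/L.
Mixed L₀ = (8.37×3.87 + 1.64×135)/(10.01) = 253.8/10.01 = 25.35 mg/L.
Initial deficit D₀ = C_s − DO₀ = 9.58 − 6.509 = 3.071 mg/L.
t_c = (1/0.3360) ln[(0.631/0.295)(1 − 3.071×0.3360/(0.295×25.35))] = 2.976 × ln(1.844) = 1.821 d.
D_c = (0.295/0.631) × 25.35 × e^(−0.295×1.821) = 0.4675 × 25.35 × 0.5844 = 6.927 mg/L.
Minimum DO = 9.58 − 6.927 = 2.653 mg/L.

t_c ≈ 1.82 d; minimum DO ≈ 2.65 mg/L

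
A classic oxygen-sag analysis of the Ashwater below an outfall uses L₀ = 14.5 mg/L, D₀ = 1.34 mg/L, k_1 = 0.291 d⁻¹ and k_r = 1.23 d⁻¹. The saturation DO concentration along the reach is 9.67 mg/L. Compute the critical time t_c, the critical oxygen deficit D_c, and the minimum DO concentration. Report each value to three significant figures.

At the critical point dD/dt = 0, so k_1 L₀ e^(−k_1 t) = k_r D. Substituting D(t) from the Streeter–Phelps equation and solving for t gives
t_c = ln[(k_r/k_1)(1 − D₀(k_r−k_1)/(k_1 L₀))] / (k_r−k_1).
Here k_r−k_1 = 0.9390 d⁻¹ and 1 − D₀(k_r−k_1)/(k_1 L₀) = 1 − 1.34×0.9390/(0.291×14.5) = 0.7018, so
t_c = ln(4.227 × 0.7018) / 0.9390 = 1.087 / 0.9390 = 1.158 d.
D_c = (k_1/k_r) L₀ e^(−k_1 t_c) = (0.291/1.23) × 14.5 × e^(−0.291×1.158) = 0.2366 × 14.5 × 0.7139 = 2.449 mg/L.
Minimum DO = C_s − D_c = 9.67 − 2.449 = 7.221 mg/L.

t_c ≈ 1.16 d; D_c ≈ 2.45 mg/L; min DO ≈ 7.22 mg/L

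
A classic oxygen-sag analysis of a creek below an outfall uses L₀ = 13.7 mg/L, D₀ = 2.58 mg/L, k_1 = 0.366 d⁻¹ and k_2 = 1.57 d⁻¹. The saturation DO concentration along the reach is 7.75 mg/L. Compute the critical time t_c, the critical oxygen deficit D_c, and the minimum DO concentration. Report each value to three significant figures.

t_c = [1/(k_2−k_1)] ln[(k_2/k_1)(1 − D₀(k_2−k_1)/(k_1 L₀))]
= [1/(1.57−0.366)] ln[(1.57/0.366)(1 − 2.58×1.204/(0.366×13.7))]
= (1/1.204) ln[4.290 × 0.3805] = 0.8306 × ln(1.632) = 0.8306 × 0.4899 = 0.4069 d.
L(t_c) = L₀ e^(−k_1 t_c) = 13.7 × 0.8616 = 11.80 mg/L, and at the critical point k_2 D_c = k_1 L, so D_c = (0.366/1.57) × 11.80 = 2.752 mg/L.
Minimum DO = C_s − D_c = 7.75 − 2.752 = 4.998 mg/L.

t_c ≈ 0.407 d; D_c ≈ 2.75 mg/L; min DO ≈ 5.00 mg/L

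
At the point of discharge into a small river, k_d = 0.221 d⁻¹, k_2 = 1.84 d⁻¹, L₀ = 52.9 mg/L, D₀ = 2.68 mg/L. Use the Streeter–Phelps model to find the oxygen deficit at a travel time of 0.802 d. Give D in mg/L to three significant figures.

k_d L₀/(k_2−k_d) = 0.221×52.9/(1.84−0.221) = 11.69/1.619 = 7.221 mg/L.
e^(−k_d t) = e^(−0.221×0.8020) = 0.8376; e^(−k_2 t) = e^(−1.84×0.8020) = 0.2286.
D = 7.221 × (0.8376 − 0.2286) + 2.68 × 0.2286 = 4.397 + 0.6127 = 5.010 mg/L.

D ≈ 5.01 mg/L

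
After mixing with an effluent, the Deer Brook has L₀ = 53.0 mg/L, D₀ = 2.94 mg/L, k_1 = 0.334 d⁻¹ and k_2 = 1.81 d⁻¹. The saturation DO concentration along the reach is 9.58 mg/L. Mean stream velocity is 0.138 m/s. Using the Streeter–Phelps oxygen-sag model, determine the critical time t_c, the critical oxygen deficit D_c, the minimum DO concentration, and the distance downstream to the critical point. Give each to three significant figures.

t_c = [1/(k_2−k_1)] ln[(k_2/k_1)(1 − D₀(k_2−k_1)/(k_1 L₀))]
= [1/(1.81−0.334)] ln[(1.81/0.334)(1 − 2.94×1.476/(0.334×53.0))]
= (1/1.476) ln[5.419 × 0.7549] = 0.6775 × ln(4.091) = 0.6775 × 1.409 = 0.9544 d.
D_c = (k_1/k_2) L₀ e^(−k_1 t_c) = (0.334/1.81) × 53.0 × e^(−0.334×0.9544) = 0.1845 × 53.0 × 0.7270 = 7.111 mg/L.
Minimum DO = C_s − D_c = 9.58 − 7.111 = 2.469 mg/L.
x_c = v t_c = 0.138 m/s × 0.9544 d × 86400 s/d = 11380 m ≈ 11.4 km.

t_c ≈ 0.954 d; D_c ≈ 7.11 mg/L; min DO ≈ 2.47 mg/L; x_c ≈ 11.4 km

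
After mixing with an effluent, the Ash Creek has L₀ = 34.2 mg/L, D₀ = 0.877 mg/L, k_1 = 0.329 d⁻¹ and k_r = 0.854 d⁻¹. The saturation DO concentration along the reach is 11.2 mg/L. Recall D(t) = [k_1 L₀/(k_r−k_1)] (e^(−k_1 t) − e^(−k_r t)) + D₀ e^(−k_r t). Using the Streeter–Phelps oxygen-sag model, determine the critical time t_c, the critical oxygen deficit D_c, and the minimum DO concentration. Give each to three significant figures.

t_c ≈ 1.74 d; D_c ≈ 7.44 mg/L; min DO ≈ 3.76 mg/L

At the critical point dD/dt = 0, so k_1 L₀ e^(−k_1 t) = k_r D. Substituting D(t) from the Streeter–Phelps equation and solving for t gives
t_c = ln[(k_r/k_1)(1 − D₀(k_r−k_1)/(k_1 L₀))] / (k_r−k_1).
Here k_r−k_1 = 0.5250 d⁻¹ and 1 − D₀(k_r−k_1)/(k_1 L₀) = 1 − 0.877×0.5250/(0.329×34.2) = 0.9591, so
t_c = ln(2.596 × 0.9591) / 0.5250 = 0.9121 / 0.5250 = 1.737 d.
L(t_c) = L₀ e^(−k_1 t_c) = 34.2 × 0.5646 = 19.31 mg/L, and at the critical point k_r D_c = k_1 L, so D_c = (0.329/0.854) × 19.31 = 7.439 mg/L.
Minimum DO = C_s − D_c = 11.2 − 7.439 = 3.761 mg/L.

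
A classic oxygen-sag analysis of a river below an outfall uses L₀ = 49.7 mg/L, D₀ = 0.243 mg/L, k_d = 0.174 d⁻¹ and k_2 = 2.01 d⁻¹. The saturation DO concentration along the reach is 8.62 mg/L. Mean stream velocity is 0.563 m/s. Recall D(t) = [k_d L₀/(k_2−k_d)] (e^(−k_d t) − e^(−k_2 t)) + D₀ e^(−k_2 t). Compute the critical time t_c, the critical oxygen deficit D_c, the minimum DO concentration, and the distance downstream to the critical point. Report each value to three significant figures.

t_c = [1/(k_2−k_d)] ln[(k_2/k_d)(1 − D₀(k_2−k_d)/(k_d L₀))]
= [1/(2.01−0.174)] ln[(2.01/0.174)(1 − 0.243×1.836/(0.174×49.7))]
= (1/1.836) ln[11.55 × 0.9484] = 0.5447 × ln(10.96) = 0.5447 × 2.394 = 1.304 d.
D_c = (k_d/k_2) L₀ e^(−k_d t_c) = (0.174/2.01) × 49.7 × e^(−0.174×1.304) = 0.08657 × 49.7 × 0.7970 = 3.429 mg/L.
Minimum DO = C_s − D_c = 8.62 − 3.429 = 5.191 mg/L.
x_c = v t_c = 0.563 m/s × 1.304 d × 86400 s/d = 63420 m ≈ 63.4 km.

t_c ≈ 1.30 d; D_c ≈ 3.43 mg/L; min DO ≈ 5.19 mg/L; x_c ≈ 63.4 km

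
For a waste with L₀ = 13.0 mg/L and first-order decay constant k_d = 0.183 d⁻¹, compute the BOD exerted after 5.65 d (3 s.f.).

y_t = L₀(1 − e^(−k_d t)) = 13.0 × (1 − e^(−0.183×5.65))
= 13.0 × (1 − 0.3556) = 13.0 × 0.6444 = 8.377 mg/L.

y ≈ 8.38 mg/L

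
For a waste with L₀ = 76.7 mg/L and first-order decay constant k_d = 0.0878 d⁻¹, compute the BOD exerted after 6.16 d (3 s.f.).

y ≈ 32.0 mg/L

y_t = L₀(1 − e^(−k_d t)) = 76.7 × (1 − e^(−0.0878×6.16))
= 76.7 × (1 − 0.5823) = 76.7 × 0.4177 = 32.04 mg/L.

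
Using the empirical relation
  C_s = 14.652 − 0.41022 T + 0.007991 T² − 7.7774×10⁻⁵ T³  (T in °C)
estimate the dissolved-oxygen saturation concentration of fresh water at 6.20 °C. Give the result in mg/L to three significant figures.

C_s = 14.652 − 0.41022×6.20 + 0.007991×6.20² − 7.7774×10⁻⁵×6.20³ = 12.40 mg/L.

C_s ≈ 12.4 mg/L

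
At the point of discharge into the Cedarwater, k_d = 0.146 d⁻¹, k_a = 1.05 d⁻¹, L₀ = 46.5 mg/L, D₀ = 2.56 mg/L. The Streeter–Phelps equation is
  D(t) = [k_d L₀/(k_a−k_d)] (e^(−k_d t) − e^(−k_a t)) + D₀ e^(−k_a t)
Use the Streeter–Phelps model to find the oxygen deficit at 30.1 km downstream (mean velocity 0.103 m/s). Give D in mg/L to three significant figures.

Travel time t = x/v = 30.1 km / (0.103 m/s) = 30100 m / 0.103 m/s = 292200 s = 3.382 d.
k_d L₀/(k_a−k_d) = 0.146×46.5/(1.05−0.146) = 6.789/0.9040 = 7.510 mg/L.
e^(−k_d t) = e^(−0.146×3.382) = 0.6103; e^(−k_a t) = e^(−1.05×3.382) = 0.02868.
D = 7.510 × (0.6103 − 0.02868) + 2.56 × 0.02868 = 4.368 + 0.07343 = 4.441 mg/L.

D ≈ 4.44 mg/L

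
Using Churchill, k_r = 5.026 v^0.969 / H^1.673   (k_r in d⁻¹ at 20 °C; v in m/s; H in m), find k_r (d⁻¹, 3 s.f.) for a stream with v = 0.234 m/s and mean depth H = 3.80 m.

k_r = 5.026 × 0.234^0.969 / 3.80^1.673 = 5.026 × 0.2448 / 9.332 = 0.1318 d⁻¹.

k_r ≈ 0.132 d⁻¹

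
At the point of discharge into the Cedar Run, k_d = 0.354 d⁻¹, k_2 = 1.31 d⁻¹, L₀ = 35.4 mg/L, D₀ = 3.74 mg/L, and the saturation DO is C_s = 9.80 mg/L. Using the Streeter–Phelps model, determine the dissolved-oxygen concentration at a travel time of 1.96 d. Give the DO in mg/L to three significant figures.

DO ≈ 3.97 mg/L

k_d L₀/(k_2−k_d) = 0.354×35.4/(1.31−0.354) = 12.53/0.9560 = 13.11 mg/L.
e^(−k_d t) = e^(−0.354×1.960) = 0.4997; e^(−k_2 t) = e^(−1.31×1.960) = 0.07672.
D = 13.11 × (0.4997 − 0.07672) + 3.74 × 0.07672 = 5.544 + 0.2869 = 5.831 mg/L.
DO = C_s − D = 9.80 − 5.831 = 3.969 mg/L.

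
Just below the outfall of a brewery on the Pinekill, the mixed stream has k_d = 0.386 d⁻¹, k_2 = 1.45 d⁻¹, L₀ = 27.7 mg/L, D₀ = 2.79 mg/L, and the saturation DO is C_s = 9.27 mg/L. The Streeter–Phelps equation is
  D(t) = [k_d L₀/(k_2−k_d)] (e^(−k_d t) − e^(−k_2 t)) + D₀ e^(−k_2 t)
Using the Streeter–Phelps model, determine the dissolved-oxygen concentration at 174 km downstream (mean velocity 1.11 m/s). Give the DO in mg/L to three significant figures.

DO ≈ 4.80 mg/L

Travel time t = x/v = 174 km / (1.11 m/s) = 174000 m / 1.11 m/s = 156800 s = 1.814 d.
k_d L₀/(k_2−k_d) = 0.386×27.7/(1.45−0.386) = 10.69/1.064 = 10.05 mg/L.
e^(−k_d t) = e^(−0.386×1.814) = 0.4964; e^(−k_2 t) = e^(−1.45×1.814) = 0.07202.
D = 10.05 × (0.4964 − 0.07202) + 2.79 × 0.07202 = 4.265 + 0.2009 = 4.466 mg/L.
DO = C_s − D = 9.27 − 4.466 = 4.804 mg/L.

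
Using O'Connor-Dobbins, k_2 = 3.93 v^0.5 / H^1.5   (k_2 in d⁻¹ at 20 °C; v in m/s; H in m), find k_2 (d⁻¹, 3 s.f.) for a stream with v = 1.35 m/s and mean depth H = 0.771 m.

k_2 ≈ 6.74 d⁻¹

k_2 = 3.93 × 1.35^0.5 / 0.771^1.5 = 3.93 × 1.162 / 0.6770 = 6.745 d⁻¹.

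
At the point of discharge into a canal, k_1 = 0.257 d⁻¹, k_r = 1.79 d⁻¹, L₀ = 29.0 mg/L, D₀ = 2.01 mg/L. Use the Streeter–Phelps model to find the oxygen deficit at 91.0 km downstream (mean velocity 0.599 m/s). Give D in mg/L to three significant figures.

Travel time t = x/v = 91.0 km / (0.599 m/s) = 91000 m / 0.599 m/s = 151900 s = 1.758 d.
k_1 L₀/(k_r−k_1) = 0.257×29.0/(1.79−0.257) = 7.453/1.533 = 4.862 mg/L.
e^(−k_1 t) = e^(−0.257×1.758) = 0.6364; e^(−k_r t) = e^(−1.79×1.758) = 0.04296.
D = 4.862 × (0.6364 − 0.04296) + 2.01 × 0.04296 = 2.885 + 0.08636 = 2.972 mg/L.

D ≈ 2.97 mg/L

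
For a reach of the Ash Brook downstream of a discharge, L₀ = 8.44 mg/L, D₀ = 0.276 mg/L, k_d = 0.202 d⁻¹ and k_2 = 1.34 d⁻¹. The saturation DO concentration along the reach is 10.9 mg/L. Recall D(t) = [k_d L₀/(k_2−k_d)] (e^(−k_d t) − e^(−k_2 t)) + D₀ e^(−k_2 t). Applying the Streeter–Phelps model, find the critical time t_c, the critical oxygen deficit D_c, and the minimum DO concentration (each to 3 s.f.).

With k_2/k_d = 6.634 and 1 − D₀(k_2−k_d)/(k_d L₀) = 0.8158,
t_c = ln(6.634 × 0.8158) / (1.34 − 0.202) = ln(5.412) / 1.138 = 1.689/1.138 = 1.484 d.
D_c = (k_d/k_2) L₀ e^(−k_d t_c) = (0.202/1.34) × 8.44 × e^(−0.202×1.484) = 0.1507 × 8.44 × 0.7410 = 0.9428 mg/L.
Minimum DO = C_s − D_c = 10.9 − 0.9428 = 9.957 mg/L.

t_c ≈ 1.48 d; D_c ≈ 0.943 mg/L; min DO ≈ 9.96 mg/L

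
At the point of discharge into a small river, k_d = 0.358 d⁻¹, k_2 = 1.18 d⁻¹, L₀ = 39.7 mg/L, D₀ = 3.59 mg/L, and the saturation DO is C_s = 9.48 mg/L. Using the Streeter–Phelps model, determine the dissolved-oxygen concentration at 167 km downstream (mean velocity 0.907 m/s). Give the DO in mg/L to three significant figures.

DO ≈ 2.53 mg/L

Travel time t = x/v = 167 km / (0.907 m/s) = 167000 m / 0.907 m/s = 184100 s = 2.131 d.
k_d L₀/(k_2−k_d) = 0.358×39.7/(1.18−0.358) = 14.21/0.8220 = 17.29 mg/L.
e^(−k_d t) = e^(−0.358×2.131) = 0.4663; e^(−k_2 t) = e^(−1.18×2.131) = 0.08089.
D = 17.29 × (0.4663 − 0.08089) + 3.59 × 0.08089 = 6.664 + 0.2904 = 6.954 mg/L.
DO = C_s − D = 9.48 − 6.954 = 2.526 mg/L.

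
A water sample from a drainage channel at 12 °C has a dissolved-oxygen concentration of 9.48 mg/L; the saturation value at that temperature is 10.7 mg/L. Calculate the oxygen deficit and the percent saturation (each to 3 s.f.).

D ≈ 1.22 mg/L; 88.6 % saturation

D = C_s − C = 10.7 − 9.48 = 1.22 mg/L.
% saturation = 9.48/10.7 × 100 = 88.6 %.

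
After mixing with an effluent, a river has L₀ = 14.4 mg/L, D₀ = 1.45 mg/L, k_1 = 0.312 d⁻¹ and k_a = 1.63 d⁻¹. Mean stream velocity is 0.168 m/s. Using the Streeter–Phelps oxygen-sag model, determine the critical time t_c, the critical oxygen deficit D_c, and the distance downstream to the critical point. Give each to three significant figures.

With k_a/k_1 = 5.224 and 1 − D₀(k_a−k_1)/(k_1 L₀) = 0.5746,
t_c = ln(5.224 × 0.5746) / (1.63 − 0.312) = ln(3.002) / 1.318 = 1.099/1.318 = 0.8341 d.
L(t_c) = L₀ e^(−k_1 t_c) = 14.4 × 0.7709 = 11.10 mg/L, and at the critical point k_a D_c = k_1 L, so D_c = (0.312/1.63) × 11.10 = 2.125 mg/L.
x_c = v t_c = 0.168 m/s × 0.8341 d × 86400 s/d = 12110 m ≈ 12.1 km.

t_c ≈ 0.834 d; D_c ≈ 2.12 mg/L; x_c ≈ 12.1 km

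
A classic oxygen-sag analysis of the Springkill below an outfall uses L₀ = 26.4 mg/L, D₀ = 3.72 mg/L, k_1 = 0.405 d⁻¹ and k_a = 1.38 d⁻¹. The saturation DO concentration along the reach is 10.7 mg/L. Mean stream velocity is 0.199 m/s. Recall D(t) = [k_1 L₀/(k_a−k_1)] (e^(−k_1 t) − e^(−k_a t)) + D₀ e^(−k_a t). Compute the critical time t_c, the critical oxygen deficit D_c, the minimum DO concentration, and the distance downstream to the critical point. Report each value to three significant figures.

At the critical point dD/dt = 0, so k_1 L₀ e^(−k_1 t) = k_a D. Substituting D(t) from the Streeter–Phelps equation and solving for t gives
t_c = ln[(k_a/k_1)(1 − D₀(k_a−k_1)/(k_1 L₀))] / (k_a−k_1).
Here k_a−k_1 = 0.9750 d⁻¹ and 1 − D₀(k_a−k_1)/(k_1 L₀) = 1 − 3.72×0.9750/(0.405×26.4) = 0.6608, so
t_c = ln(3.407 × 0.6608) / 0.9750 = 0.8116 / 0.9750 = 0.8324 d.
L(t_c) = L₀ e^(−k_1 t_c) = 26.4 × 0.7138 = 18.84 mg/L, and at the critical point k_a D_c = k_1 L, so D_c = (0.405/1.38) × 18.84 = 5.531 mg/L.
Minimum DO = C_s − D_c = 10.7 − 5.531 = 5.169 mg/L.
x_c = v t_c = 0.199 m/s × 0.8324 d × 86400 s/d = 14310 m ≈ 14.3 km.

t_c ≈ 0.832 d; D_c ≈ 5.53 mg/L; min DO ≈ 5.17 mg/L; x_c ≈ 14.3 km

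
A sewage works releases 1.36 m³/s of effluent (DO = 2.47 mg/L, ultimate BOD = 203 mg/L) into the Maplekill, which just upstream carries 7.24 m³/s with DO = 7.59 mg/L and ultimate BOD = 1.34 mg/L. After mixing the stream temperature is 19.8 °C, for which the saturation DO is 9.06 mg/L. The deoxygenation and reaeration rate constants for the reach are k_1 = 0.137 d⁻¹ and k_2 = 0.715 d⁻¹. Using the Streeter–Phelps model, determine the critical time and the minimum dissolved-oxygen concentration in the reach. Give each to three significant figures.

t_c ≈ 2.27 d; minimum DO ≈ 4.39 mg/L

Mixed DO = (7.24×7.59 + 1.36×2.47)/(7.24+1.36) = 58.31/8.600 = 6.780 mg/L.
Mixed L₀ = (7.24×1.34 + 1.36×203)/(8.600) = 285.8/8.600 = 33.23 mg/L.
Initial deficit D₀ = C_s − DO₀ = 9.06 − 6.780 = 2.280 mg/L.
t_c = (1/0.5780) ln[(0.715/0.137)(1 − 2.280×0.5780/(0.137×33.23))] = 1.730 × ln(3.708) = 2.267 d.
D_c = (0.137/0.715) × 33.23 × e^(−0.137×2.267) = 0.1916 × 33.23 × 0.7330 = 4.667 mg/L.
Minimum DO = 9.06 − 4.667 = 4.393 mg/L.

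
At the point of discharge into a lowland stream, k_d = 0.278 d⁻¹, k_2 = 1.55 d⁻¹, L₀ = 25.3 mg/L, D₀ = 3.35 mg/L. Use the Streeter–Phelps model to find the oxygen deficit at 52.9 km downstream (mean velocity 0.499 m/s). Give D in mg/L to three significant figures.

Travel time t = x/v = 52.9 km / (0.499 m/s) = 52900 m / 0.499 m/s = 106000 s = 1.227 d.
k_d L₀/(k_2−k_d) = 0.278×25.3/(1.55−0.278) = 7.033/1.272 = 5.529 mg/L.
e^(−k_d t) = e^(−0.278×1.227) = 0.7110; e^(−k_2 t) = e^(−1.55×1.227) = 0.1493.
D = 5.529 × (0.7110 − 0.1493) + 3.35 × 0.1493 = 3.106 + 0.5001 = 3.606 mg/L.

D ≈ 3.61 mg/L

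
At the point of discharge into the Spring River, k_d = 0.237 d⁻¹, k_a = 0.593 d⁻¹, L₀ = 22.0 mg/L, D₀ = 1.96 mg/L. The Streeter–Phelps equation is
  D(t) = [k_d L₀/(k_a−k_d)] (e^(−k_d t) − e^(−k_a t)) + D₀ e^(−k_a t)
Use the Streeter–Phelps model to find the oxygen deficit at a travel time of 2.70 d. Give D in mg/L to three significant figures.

D ≈ 5.17 mg/L

k_d L₀/(k_a−k_d) = 0.237×22.0/(0.593−0.237) = 5.214/0.3560 = 14.65 mg/L.
e^(−k_d t) = e^(−0.237×2.700) = 0.5273; e^(−k_a t) = e^(−0.593×2.700) = 0.2017.
D = 14.65 × (0.5273 − 0.2017) + 1.96 × 0.2017 = 4.770 + 0.3953 = 5.165 mg/L.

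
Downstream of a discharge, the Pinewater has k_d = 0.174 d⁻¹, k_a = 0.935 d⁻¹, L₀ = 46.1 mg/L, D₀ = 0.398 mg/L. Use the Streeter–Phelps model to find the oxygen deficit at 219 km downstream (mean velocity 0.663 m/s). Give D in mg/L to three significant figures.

Travel time t = x/v = 219 km / (0.663 m/s) = 219000 m / 0.663 m/s = 330300 s = 3.823 d.
k_d L₀/(k_a−k_d) = 0.174×46.1/(0.935−0.174) = 8.021/0.7610 = 10.54 mg/L.
e^(−k_d t) = e^(−0.174×3.823) = 0.5142; e^(−k_a t) = e^(−0.935×3.823) = 0.02803.
D = 10.54 × (0.5142 − 0.02803) + 0.398 × 0.02803 = 5.124 + 0.01115 = 5.135 mg/L.

D ≈ 5.14 mg/L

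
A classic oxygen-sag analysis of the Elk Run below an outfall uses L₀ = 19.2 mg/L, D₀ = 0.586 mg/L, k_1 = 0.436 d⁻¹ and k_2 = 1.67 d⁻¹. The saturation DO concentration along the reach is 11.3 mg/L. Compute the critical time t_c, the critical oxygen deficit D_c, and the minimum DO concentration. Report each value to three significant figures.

t_c ≈ 1.02 d; D_c ≈ 3.22 mg/L; min DO ≈ 8.08 mg/L

At the critical point dD/dt = 0, so k_1 L₀ e^(−k_1 t) = k_2 D. Substituting D(t) from the Streeter–Phelps equation and solving for t gives
t_c = ln[(k_2/k_1)(1 − D₀(k_2−k_1)/(k_1 L₀))] / (k_2−k_1).
Here k_2−k_1 = 1.234 d⁻¹ and 1 − D₀(k_2−k_1)/(k_1 L₀) = 1 − 0.586×1.234/(0.436×19.2) = 0.9136, so
t_c = ln(3.830 × 0.9136) / 1.234 = 1.253 / 1.234 = 1.015 d.
L(t_c) = L₀ e^(−k_1 t_c) = 19.2 × 0.6424 = 12.33 mg/L, and at the critical point k_2 D_c = k_1 L, so D_c = (0.436/1.67) × 12.33 = 3.220 mg/L.
Minimum DO = C_s − D_c = 11.3 − 3.220 = 8.080 mg/L.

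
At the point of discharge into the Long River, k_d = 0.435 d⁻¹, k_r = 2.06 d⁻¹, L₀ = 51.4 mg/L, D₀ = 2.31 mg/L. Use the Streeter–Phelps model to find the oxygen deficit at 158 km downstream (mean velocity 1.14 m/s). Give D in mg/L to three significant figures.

D ≈ 6.43 mg/L

Travel time t = x/v = 158 km / (1.14 m/s) = 158000 m / 1.14 m/s = 138600 s = 1.604 d.
k_d L₀/(k_r−k_d) = 0.435×51.4/(2.06−0.435) = 22.36/1.625 = 13.76 mg/L.
e^(−k_d t) = e^(−0.435×1.604) = 0.4977; e^(−k_r t) = e^(−2.06×1.604) = 0.03672.
D = 13.76 × (0.4977 − 0.03672) + 2.31 × 0.03672 = 6.343 + 0.08482 = 6.427 mg/L.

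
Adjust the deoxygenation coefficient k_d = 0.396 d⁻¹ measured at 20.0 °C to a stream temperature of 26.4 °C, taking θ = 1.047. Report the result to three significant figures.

k_d(T₂) = k_d(T₁) · θ^(T₂−T₁) = 0.396 × 1.047^(26.4−20.0)
= 0.396 × 1.047^6.40 = 0.396 × 1.342 = 0.5313 d⁻¹.

k_d ≈ 0.531 d⁻¹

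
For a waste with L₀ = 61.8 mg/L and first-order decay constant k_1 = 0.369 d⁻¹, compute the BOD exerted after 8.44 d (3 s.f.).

y ≈ 59.1 mg/L

y_t = L₀(1 − e^(−k_1 t)) = 61.8 × (1 − e^(−0.369×8.44))
= 61.8 × (1 − 0.04441) = 61.8 × 0.9556 = 59.06 mg/L.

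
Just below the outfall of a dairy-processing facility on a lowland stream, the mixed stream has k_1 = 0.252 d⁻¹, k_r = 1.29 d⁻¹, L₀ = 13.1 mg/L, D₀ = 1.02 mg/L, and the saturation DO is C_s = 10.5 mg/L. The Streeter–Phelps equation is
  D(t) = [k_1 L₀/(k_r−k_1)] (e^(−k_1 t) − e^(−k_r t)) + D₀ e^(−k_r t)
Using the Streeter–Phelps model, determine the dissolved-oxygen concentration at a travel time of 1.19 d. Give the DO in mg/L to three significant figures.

DO ≈ 8.61 mg/L

k_1 L₀/(k_r−k_1) = 0.252×13.1/(1.29−0.252) = 3.301/1.038 = 3.180 mg/L.
e^(−k_1 t) = e^(−0.252×1.190) = 0.7409; e^(−k_r t) = e^(−1.29×1.190) = 0.2154.
D = 3.180 × (0.7409 − 0.2154) + 1.02 × 0.2154 = 1.671 + 0.2197 = 1.891 mg/L.
DO = C_s − D = 10.5 − 1.891 = 8.609 mg/L.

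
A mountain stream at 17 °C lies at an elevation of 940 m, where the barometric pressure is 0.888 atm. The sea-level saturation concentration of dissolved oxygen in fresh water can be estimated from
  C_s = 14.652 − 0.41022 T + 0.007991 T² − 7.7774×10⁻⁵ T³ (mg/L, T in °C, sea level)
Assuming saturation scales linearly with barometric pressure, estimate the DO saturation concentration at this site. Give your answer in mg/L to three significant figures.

C_s ≈ 8.53 mg/L

At sea level: C_s = 14.652 − 0.41022×17 + 0.007991×17² − 7.7774×10⁻⁵×17³ = 9.606 mg/L.
Pressure correction: C_s' = 9.606 × 0.888 = 8.530 mg/L.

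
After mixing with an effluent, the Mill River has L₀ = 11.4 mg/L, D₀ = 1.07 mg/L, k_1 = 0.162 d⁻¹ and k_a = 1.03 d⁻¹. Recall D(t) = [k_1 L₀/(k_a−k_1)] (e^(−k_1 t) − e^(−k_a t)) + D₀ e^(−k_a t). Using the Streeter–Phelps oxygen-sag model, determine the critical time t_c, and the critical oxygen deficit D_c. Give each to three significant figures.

t_c ≈ 1.33 d; D_c ≈ 1.45 mg/L

With k_a/k_1 = 6.358 and 1 − D₀(k_a−k_1)/(k_1 L₀) = 0.4971,
t_c = ln(6.358 × 0.4971) / (1.03 − 0.162) = ln(3.161) / 0.8680 = 1.151/0.8680 = 1.326 d.
D_c = (k_1/k_a) L₀ e^(−k_1 t_c) = (0.162/1.03) × 11.4 × e^(−0.162×1.326) = 0.1573 × 11.4 × 0.8067 = 1.446 mg/L.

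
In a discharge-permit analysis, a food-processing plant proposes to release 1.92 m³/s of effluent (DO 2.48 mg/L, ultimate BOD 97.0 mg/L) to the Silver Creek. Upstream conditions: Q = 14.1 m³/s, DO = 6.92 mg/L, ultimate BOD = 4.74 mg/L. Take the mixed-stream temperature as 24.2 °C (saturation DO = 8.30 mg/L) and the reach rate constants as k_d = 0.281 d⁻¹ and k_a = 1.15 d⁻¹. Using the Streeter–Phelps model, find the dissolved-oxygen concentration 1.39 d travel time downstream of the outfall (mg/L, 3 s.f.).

DO ≈ 5.49 mg/L

Mixed DO = (14.1×6.92 + 1.92×2.48)/(14.1+1.92) = 102.3/16.02 = 6.388 mg/L.
Mixed L₀ = (14.1×4.74 + 1.92×97.0)/(16.02) = 253.1/16.02 = 15.80 mg/L.
Initial deficit D₀ = C_s − DO₀ = 8.30 − 6.388 = 1.912 mg/L.
D(1.39) = [0.281×15.80/(1.15−0.281)](e^(−0.281×1.39) − e^(−1.15×1.39)) + 1.912 e^(−1.15×1.39)
= 5.108 × (0.6767 − 0.2022) + 1.912 × 0.2022 = 2.810 mg/L.
DO = 8.30 − 2.810 = 5.490 mg/L.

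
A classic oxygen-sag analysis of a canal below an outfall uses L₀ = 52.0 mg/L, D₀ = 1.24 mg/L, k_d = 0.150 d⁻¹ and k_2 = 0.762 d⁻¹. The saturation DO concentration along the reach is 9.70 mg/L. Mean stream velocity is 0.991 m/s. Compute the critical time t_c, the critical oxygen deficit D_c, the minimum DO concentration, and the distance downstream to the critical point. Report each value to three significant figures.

t_c ≈ 2.49 d; D_c ≈ 7.05 mg/L; min DO ≈ 2.65 mg/L; x_c ≈ 213 km

t_c = [1/(k_2−k_d)] ln[(k_2/k_d)(1 − D₀(k_2−k_d)/(k_d L₀))]
= [1/(0.762−0.150)] ln[(0.762/0.150)(1 − 1.24×0.6120/(0.150×52.0))]
= (1/0.6120) ln[5.080 × 0.9027] = 1.634 × ln(4.586) = 1.634 × 1.523 = 2.488 d.
D_c = (k_d/k_2) L₀ e^(−k_d t_c) = (0.150/0.762) × 52.0 × e^(−0.150×2.488) = 0.1969 × 52.0 × 0.6885 = 7.047 mg/L.
Minimum DO = C_s − D_c = 9.70 − 7.047 = 2.653 mg/L.
x_c = v t_c = 0.991 m/s × 2.488 d × 86400 s/d = 213100 m ≈ 213 km.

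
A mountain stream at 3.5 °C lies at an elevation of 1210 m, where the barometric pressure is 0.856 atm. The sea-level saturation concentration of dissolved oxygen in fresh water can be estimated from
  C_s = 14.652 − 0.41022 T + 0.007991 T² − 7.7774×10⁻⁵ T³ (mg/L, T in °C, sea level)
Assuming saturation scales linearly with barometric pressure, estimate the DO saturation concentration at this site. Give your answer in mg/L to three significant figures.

C_s ≈ 11.4 mg/L

At sea level: C_s = 14.652 − 0.41022×3.5 + 0.007991×3.5² − 7.7774×10⁻⁵×3.5³ = 13.31 mg/L.
Pressure correction: C_s' = 13.31 × 0.856 = 11.39 mg/L.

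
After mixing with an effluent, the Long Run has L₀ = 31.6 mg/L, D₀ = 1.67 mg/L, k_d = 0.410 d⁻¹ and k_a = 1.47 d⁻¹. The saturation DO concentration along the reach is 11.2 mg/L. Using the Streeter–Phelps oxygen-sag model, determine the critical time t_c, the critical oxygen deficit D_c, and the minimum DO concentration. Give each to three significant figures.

With k_a/k_d = 3.585 and 1 − D₀(k_a−k_d)/(k_d L₀) = 0.8634,
t_c = ln(3.585 × 0.8634) / (1.47 − 0.410) = ln(3.095) / 1.060 = 1.130/1.060 = 1.066 d.
L(t_c) = L₀ e^(−k_d t_c) = 31.6 × 0.6459 = 20.41 mg/L, and at the critical point k_a D_c = k_d L, so D_c = (0.410/1.47) × 20.41 = 5.693 mg/L.
Minimum DO = C_s − D_c = 11.2 − 5.693 = 5.507 mg/L.

t_c ≈ 1.07 d; D_c ≈ 5.69 mg/L; min DO ≈ 5.51 mg/L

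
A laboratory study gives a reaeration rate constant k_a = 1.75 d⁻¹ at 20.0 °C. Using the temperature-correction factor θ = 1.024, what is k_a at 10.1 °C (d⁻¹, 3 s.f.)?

k_a ≈ 1.38 d⁻¹

k_a(T₂) = k_a(T₁) · θ^(T₂−T₁) = 1.75 × 1.024^(10.1−20.0)
= 1.75 × 1.024^-9.90 = 1.75 × 0.7907 = 1.384 d⁻¹.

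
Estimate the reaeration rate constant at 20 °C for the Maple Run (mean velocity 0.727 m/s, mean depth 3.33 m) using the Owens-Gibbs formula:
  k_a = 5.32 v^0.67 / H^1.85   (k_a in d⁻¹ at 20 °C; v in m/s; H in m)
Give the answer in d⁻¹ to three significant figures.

k_a = 5.32 × 0.727^0.67 / 3.33^1.85 = 5.32 × 0.8077 / 9.258 = 0.4641 d⁻¹.

k_a ≈ 0.464 d⁻¹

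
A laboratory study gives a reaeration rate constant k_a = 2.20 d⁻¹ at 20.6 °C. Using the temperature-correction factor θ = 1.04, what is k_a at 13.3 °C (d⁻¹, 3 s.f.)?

k_a ≈ 1.65 d⁻¹

k_a(T₂) = k_a(T₁) · θ^(T₂−T₁) = 2.20 × 1.04^(13.3−20.6)
= 2.20 × 1.04^-7.30 = 2.20 × 0.7510 = 1.652 d⁻¹.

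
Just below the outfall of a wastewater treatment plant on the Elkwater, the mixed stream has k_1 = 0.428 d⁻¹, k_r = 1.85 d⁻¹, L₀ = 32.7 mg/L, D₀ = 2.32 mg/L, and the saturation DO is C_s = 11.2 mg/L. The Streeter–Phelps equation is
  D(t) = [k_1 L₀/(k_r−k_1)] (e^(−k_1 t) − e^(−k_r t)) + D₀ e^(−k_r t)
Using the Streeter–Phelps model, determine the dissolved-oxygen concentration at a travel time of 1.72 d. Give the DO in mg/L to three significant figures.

DO ≈ 6.80 mg/L

k_1 L₀/(k_r−k_1) = 0.428×32.7/(1.85−0.428) = 14.00/1.422 = 9.842 mg/L.
e^(−k_1 t) = e^(−0.428×1.720) = 0.4789; e^(−k_r t) = e^(−1.85×1.720) = 0.04150.
D = 9.842 × (0.4789 − 0.04150) + 2.32 × 0.04150 = 4.305 + 0.09629 = 4.402 mg/L.
DO = C_s − D = 11.2 − 4.402 = 6.798 mg/L.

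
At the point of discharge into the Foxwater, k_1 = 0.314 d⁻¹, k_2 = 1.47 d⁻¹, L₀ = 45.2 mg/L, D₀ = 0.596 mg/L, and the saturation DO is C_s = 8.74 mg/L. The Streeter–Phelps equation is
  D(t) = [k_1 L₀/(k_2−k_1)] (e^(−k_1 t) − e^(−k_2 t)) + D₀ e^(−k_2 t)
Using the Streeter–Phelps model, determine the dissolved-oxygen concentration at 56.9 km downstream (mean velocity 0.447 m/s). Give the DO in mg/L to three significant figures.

Travel time t = x/v = 56.9 km / (0.447 m/s) = 56900 m / 0.447 m/s = 127300 s = 1.473 d.
k_1 L₀/(k_2−k_1) = 0.314×45.2/(1.47−0.314) = 14.19/1.156 = 12.28 mg/L.
e^(−k_1 t) = e^(−0.314×1.473) = 0.6296; e^(−k_2 t) = e^(−1.47×1.473) = 0.1147.
D = 12.28 × (0.6296 − 0.1147) + 0.596 × 0.1147 = 6.323 + 0.06834 = 6.391 mg/L.
DO = C_s − D = 8.74 − 6.391 = 2.349 mg/L.

DO ≈ 2.35 mg/L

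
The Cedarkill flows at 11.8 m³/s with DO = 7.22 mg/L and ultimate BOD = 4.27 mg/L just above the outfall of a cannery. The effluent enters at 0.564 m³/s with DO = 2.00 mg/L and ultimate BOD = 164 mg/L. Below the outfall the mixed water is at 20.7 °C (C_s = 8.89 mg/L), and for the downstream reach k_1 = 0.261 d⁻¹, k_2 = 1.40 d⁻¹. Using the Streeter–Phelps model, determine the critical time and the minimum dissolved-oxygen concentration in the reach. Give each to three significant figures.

Mixed DO = (11.8×7.22 + 0.564×2.00)/(11.8+0.564) = 86.32/12.36 = 6.982 mg/L.
Mixed L₀ = (11.8×4.27 + 0.564×164)/(12.36) = 142.9/12.36 = 11.56 mg/L.
Initial deficit D₀ = C_s − DO₀ = 8.89 − 6.982 = 1.908 mg/L.
t_c = (1/1.139) ln[(1.40/0.261)(1 − 1.908×1.139/(0.261×11.56))] = 0.8780 × ln(1.499) = 0.3553 d.
D_c = (0.261/1.40) × 11.56 × e^(−0.261×0.3553) = 0.1864 × 11.56 × 0.9114 = 1.964 mg/L.
Minimum DO = 8.89 − 1.964 = 6.926 mg/L.

t_c ≈ 0.355 d; minimum DO ≈ 6.93 mg/L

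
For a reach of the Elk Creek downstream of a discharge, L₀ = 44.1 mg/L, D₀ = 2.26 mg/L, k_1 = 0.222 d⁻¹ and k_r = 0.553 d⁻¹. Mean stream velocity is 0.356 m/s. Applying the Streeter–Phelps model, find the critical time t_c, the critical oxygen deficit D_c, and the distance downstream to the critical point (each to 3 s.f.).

t_c ≈ 2.52 d; D_c ≈ 10.1 mg/L; x_c ≈ 77.4 km

With k_r/k_1 = 2.491 and 1 − D₀(k_r−k_1)/(k_1 L₀) = 0.9236,
t_c = ln(2.491 × 0.9236) / (0.553 − 0.222) = ln(2.301) / 0.3310 = 0.8332/0.3310 = 2.517 d.
D_c = (k_1/k_r) L₀ e^(−k_1 t_c) = (0.222/0.553) × 44.1 × e^(−0.222×2.517) = 0.4014 × 44.1 × 0.5719 = 10.12 mg/L.
x_c = v t_c = 0.356 m/s × 2.517 d × 86400 s/d = 77430 m ≈ 77.4 km.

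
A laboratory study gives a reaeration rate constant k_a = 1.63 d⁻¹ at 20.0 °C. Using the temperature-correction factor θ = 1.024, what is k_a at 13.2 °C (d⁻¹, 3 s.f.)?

k_a ≈ 1.39 d⁻¹

k_a(T₂) = k_a(T₁) · θ^(T₂−T₁) = 1.63 × 1.024^(13.2−20.0)
= 1.63 × 1.024^-6.80 = 1.63 × 0.8511 = 1.387 d⁻¹.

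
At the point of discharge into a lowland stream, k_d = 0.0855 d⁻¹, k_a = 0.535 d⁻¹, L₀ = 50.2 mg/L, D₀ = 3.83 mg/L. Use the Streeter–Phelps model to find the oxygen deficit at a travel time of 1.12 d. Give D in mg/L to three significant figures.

D ≈ 5.54 mg/L

k_d L₀/(k_a−k_d) = 0.0855×50.2/(0.535−0.0855) = 4.292/0.4495 = 9.549 mg/L.
e^(−k_d t) = e^(−0.0855×1.120) = 0.9087; e^(−k_a t) = e^(−0.535×1.120) = 0.5493.
D = 9.549 × (0.9087 − 0.5493) + 3.83 × 0.5493 = 3.432 + 2.104 = 5.536 mg/L.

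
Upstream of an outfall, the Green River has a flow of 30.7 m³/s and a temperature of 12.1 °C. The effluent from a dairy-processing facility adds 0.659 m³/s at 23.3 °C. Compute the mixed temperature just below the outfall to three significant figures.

Flow-weighted mixing: C = (Q_r C_r + Q_w C_w)/(Q_r + Q_w)
= (30.7×12.1 + 0.659×23.3)/(30.7 + 0.659) = 386.8/31.36 = 12.34 °C.

12.3 °C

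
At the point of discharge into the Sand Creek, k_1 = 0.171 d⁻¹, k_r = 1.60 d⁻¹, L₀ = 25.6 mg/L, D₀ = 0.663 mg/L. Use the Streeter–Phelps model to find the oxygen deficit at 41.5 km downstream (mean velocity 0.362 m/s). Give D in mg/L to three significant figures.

Travel time t = x/v = 41.5 km / (0.362 m/s) = 41500 m / 0.362 m/s = 114600 s = 1.327 d.
k_1 L₀/(k_r−k_1) = 0.171×25.6/(1.60−0.171) = 4.378/1.429 = 3.063 mg/L.
e^(−k_1 t) = e^(−0.171×1.327) = 0.7970; e^(−k_r t) = e^(−1.60×1.327) = 0.1197.
D = 3.063 × (0.7970 − 0.1197) + 0.663 × 0.1197 = 2.075 + 0.07934 = 2.154 mg/L.

D ≈ 2.15 mg/L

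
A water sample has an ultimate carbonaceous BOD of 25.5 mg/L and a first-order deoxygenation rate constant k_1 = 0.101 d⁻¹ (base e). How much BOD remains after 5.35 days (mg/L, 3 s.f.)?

L_t = L₀ e^(−k_1 t) = 25.5 × e^(−0.101×5.35) = 25.5 × 0.5825 = 14.85 mg/L.

L ≈ 14.9 mg/L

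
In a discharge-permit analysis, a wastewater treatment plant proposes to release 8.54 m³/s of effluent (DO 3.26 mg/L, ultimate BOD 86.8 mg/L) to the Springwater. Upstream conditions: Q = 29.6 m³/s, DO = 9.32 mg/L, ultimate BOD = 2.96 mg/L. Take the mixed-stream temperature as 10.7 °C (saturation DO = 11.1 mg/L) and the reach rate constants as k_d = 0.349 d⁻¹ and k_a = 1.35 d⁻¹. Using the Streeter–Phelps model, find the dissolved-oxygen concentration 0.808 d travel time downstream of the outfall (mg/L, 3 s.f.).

Mixed DO = (29.6×9.32 + 8.54×3.26)/(29.6+8.54) = 303.7/38.14 = 7.963 mg/L.
Mixed L₀ = (29.6×2.96 + 8.54×86.8)/(38.14) = 828.9/38.14 = 21.73 mg/L.
Initial deficit D₀ = C_s − DO₀ = 11.1 − 7.963 = 3.137 mg/L.
D(0.808) = [0.349×21.73/(1.35−0.349)](e^(−0.349×0.808) − e^(−1.35×0.808)) + 3.137 e^(−1.35×0.808)
= 7.577 × (0.7543 − 0.3359) + 3.137 × 0.3359 = 4.224 mg/L.
DO = 11.1 − 4.224 = 6.876 mg/L.

DO ≈ 6.88 mg/L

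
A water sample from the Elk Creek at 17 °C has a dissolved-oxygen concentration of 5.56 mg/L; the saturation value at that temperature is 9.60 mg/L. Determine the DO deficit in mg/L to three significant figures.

D ≈ 4.04 mg/L

D = C_s − C = 9.60 − 5.56 = 4.04 mg/L.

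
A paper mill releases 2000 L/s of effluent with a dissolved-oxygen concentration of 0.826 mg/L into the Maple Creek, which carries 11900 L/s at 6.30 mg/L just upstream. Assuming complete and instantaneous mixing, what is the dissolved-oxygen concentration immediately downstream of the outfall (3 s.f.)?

5.51 mg/L

Flow-weighted mixing: C = (Q_r C_r + Q_w C_w)/(Q_r + Q_w)
= (11900×6.30 + 2000×0.826)/(11900 + 2000) = 76620/13900 = 5.512 mg/L.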